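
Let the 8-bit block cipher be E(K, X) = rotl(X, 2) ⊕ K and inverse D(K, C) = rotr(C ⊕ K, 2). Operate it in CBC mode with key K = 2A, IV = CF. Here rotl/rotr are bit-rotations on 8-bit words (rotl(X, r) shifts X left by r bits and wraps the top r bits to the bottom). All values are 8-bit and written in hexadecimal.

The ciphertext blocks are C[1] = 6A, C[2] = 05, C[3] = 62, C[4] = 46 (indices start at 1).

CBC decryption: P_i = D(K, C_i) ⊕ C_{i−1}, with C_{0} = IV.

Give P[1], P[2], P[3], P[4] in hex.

P[1] = DF, P[2] = A1, P[3] = 17, P[4] = 79

P[1]: D(K, 6A) = 10; 10 ⊕ CF = DF.
P[2]: D(K, 05) = CB; CB ⊕ 6A = A1.
P[3]: D(K, 62) = 12; 12 ⊕ 05 = 17.
P[4]: D(K, 46) = 1B; 1B ⊕ 62 = 79.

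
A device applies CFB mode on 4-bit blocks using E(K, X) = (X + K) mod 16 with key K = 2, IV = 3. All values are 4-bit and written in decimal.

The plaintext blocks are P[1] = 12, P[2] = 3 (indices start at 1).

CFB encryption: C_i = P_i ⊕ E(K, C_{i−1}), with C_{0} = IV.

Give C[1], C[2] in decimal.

C[1] = 9, C[2] = 8

C[1]: E(K, 3) = 5; 12 ⊕ 5 = 9.
C[2]: E(K, 9) = 11; 3 ⊕ 11 = 8.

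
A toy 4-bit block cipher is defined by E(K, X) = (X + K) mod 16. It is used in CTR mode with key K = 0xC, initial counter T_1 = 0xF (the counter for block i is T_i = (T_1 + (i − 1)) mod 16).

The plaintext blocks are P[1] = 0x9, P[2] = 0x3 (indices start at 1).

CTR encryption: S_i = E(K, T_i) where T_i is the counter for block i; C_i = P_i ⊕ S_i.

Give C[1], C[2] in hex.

C[1]: T = 0xF, S = E(K, T) = 0xB; 0x9 ⊕ 0xB = 0x2.
C[2]: T = 0x0, S = E(K, T) = 0xC; 0x3 ⊕ 0xC = 0xF.

C[1] = 0x2, C[2] = 0xF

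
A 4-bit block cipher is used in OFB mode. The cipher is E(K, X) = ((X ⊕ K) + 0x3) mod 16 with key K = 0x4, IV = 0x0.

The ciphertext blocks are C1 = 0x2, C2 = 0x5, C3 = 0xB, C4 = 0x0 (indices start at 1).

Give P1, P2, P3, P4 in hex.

P1 = 0x5, P2 = 0x3, P3 = 0xE, P4 = 0x4

OFB decryption: S_i = E(K, S_{i−1}) with S_{0} = IV; P_i = C_i ⊕ S_i.
P1: S = E(K, 0x0) = 0x7; 0x2 ⊕ 0x7 = 0x5.
P2: S = E(K, 0x7) = 0x6; 0x5 ⊕ 0x6 = 0x3.
P3: S = E(K, 0x6) = 0x5; 0xB ⊕ 0x5 = 0xE.
P4: S = E(K, 0x5) = 0x4; 0x0 ⊕ 0x4 = 0x4.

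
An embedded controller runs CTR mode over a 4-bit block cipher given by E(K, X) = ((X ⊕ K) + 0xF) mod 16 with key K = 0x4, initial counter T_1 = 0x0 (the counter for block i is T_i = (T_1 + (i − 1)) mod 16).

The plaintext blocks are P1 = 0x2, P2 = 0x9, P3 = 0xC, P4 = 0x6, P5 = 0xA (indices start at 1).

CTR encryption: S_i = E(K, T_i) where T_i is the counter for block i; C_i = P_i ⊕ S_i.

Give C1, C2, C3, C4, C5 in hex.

C1: T = 0x0, S = E(K, T) = 0x3; 0x2 ⊕ 0x3 = 0x1.
C2: T = 0x1, S = E(K, T) = 0x4; 0x9 ⊕ 0x4 = 0xD.
C3: T = 0x2, S = E(K, T) = 0x5; 0xC ⊕ 0x5 = 0x9.
C4: T = 0x3, S = E(K, T) = 0x6; 0x6 ⊕ 0x6 = 0x0.
C5: T = 0x4, S = E(K, T) = 0xF; 0xA ⊕ 0xF = 0x5.

C1 = 0x1, C2 = 0xD, C3 = 0x9, C4 = 0x0, C5 = 0x5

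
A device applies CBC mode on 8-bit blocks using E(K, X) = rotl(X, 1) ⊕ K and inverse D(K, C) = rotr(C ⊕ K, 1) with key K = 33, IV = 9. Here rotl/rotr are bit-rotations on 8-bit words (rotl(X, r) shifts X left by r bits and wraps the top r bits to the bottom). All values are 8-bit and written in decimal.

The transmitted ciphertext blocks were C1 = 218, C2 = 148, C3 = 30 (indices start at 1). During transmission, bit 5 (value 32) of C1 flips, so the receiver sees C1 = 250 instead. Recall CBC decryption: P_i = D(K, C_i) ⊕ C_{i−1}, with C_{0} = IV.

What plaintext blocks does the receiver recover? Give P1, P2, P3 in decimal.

P1 = 228, P2 = 32, P3 = 11

Only C1 changed, to 250. In CBC, a change in C_i garbles P_i and flips the same bit in P_{i+1}. Decrypting the received ciphertext:
P1: D(K, 250) = 237; 237 ⊕ 9 = 228.
P2: D(K, 148) = 218; 218 ⊕ 250 = 32.
P3: D(K, 30) = 159; 159 ⊕ 148 = 11.
Blocks that differ from the original plaintext: P1, P2.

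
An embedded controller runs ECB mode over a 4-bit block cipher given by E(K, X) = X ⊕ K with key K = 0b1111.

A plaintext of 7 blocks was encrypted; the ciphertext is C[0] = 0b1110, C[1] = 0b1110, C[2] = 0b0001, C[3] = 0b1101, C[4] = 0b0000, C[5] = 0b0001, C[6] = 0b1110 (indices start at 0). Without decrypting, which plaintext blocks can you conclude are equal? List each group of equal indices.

ECB encrypts each block independently with the same key, so equal ciphertext blocks imply equal plaintext blocks.
C[0] = C[1] = C[6] = 0b1110, so P[0] = P[1] = P[6].
C[2] = C[5] = 0b0001, so P[2] = P[5].

P[0] = P[1] = P[6]; P[2] = P[5]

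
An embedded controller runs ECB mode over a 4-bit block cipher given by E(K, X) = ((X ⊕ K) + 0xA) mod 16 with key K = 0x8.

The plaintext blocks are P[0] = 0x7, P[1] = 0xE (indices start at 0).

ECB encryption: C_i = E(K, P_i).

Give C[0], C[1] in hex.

C[0] = 0x9, C[1] = 0x0

C[0]: E(K, 0x7) = 0x9.
C[1]: E(K, 0xE) = 0x0.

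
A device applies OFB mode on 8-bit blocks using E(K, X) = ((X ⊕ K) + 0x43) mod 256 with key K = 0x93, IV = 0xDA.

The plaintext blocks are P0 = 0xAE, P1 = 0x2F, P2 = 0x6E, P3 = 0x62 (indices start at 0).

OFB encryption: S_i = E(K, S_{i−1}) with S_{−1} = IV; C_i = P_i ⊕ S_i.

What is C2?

C2 = 0x5A

C0: S = E(K, 0xDA) = 0x8C; 0xAE ⊕ 0x8C = 0x22.
C1: S = E(K, 0x8C) = 0x62; 0x2F ⊕ 0x62 = 0x4D.
C2: S = E(K, 0x62) = 0x34; 0x6E ⊕ 0x34 = 0x5A.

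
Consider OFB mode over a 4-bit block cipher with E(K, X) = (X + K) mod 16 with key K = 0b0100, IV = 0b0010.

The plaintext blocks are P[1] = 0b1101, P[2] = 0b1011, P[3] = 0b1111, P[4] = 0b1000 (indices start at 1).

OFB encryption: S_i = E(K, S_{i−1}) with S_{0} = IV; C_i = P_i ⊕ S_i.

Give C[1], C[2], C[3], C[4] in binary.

C[1]: S = E(K, 0b0010) = 0b0110; 0b1101 ⊕ 0b0110 = 0b1011.
C[2]: S = E(K, 0b0110) = 0b1010; 0b1011 ⊕ 0b1010 = 0b0001.
C[3]: S = E(K, 0b1010) = 0b1110; 0b1111 ⊕ 0b1110 = 0b0001.
C[4]: S = E(K, 0b1110) = 0b0010; 0b1000 ⊕ 0b0010 = 0b1010.

C[1] = 0b1011, C[2] = 0b0001, C[3] = 0b0001, C[4] = 0b1010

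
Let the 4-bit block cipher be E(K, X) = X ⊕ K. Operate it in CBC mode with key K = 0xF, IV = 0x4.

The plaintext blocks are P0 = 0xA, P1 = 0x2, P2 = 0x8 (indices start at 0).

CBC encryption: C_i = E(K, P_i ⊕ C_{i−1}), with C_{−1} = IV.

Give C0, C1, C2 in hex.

C0 = 0x1, C1 = 0xC, C2 = 0xB

C0: P0 ⊕ 0x4 = 0xE; E(K, 0xE) = 0x1.
C1: P1 ⊕ 0x1 = 0x3; E(K, 0x3) = 0xC.
C2: P2 ⊕ 0xC = 0x4; E(K, 0x4) = 0xB.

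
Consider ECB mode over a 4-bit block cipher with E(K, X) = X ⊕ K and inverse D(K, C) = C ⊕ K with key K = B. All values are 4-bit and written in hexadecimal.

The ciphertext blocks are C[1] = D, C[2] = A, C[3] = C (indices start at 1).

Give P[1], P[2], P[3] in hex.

ECB decryption: P_i = D(K, C_i).
P[1]: D(K, D) = 6.
P[2]: D(K, A) = 1.
P[3]: D(K, C) = 7.

P[1] = 6, P[2] = 1, P[3] = 7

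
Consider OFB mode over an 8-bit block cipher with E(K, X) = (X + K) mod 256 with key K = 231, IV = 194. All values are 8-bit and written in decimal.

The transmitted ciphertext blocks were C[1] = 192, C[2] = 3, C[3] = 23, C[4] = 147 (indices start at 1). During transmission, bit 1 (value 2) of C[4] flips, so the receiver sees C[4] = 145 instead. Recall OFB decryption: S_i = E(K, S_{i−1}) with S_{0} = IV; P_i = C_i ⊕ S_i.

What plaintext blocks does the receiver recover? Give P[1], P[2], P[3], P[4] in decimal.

Only C[4] changed, to 145. In OFB, a change in C_i flips the same bit in P_i only; the keystream is unaffected. Decrypting the received ciphertext:
P[1]: S = E(K, 194) = 169; 192 ⊕ 169 = 105.
P[2]: S = E(K, 169) = 144; 3 ⊕ 144 = 147.
P[3]: S = E(K, 144) = 119; 23 ⊕ 119 = 96.
P[4]: S = E(K, 119) = 94; 145 ⊕ 94 = 207.
Blocks that differ from the original plaintext: P[4].

P[1] = 105, P[2] = 147, P[3] = 96, P[4] = 207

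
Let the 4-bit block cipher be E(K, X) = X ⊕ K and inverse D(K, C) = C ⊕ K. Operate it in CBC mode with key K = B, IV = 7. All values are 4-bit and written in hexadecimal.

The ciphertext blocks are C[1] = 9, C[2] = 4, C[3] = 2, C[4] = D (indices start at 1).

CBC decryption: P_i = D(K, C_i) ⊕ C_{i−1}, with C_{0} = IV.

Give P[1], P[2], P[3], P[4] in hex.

P[1]: D(K, 9) = 2; 2 ⊕ 7 = 5.
P[2]: D(K, 4) = F; F ⊕ 9 = 6.
P[3]: D(K, 2) = 9; 9 ⊕ 4 = D.
P[4]: D(K, D) = 6; 6 ⊕ 2 = 4.

P[1] = 5, P[2] = 6, P[3] = D, P[4] = 4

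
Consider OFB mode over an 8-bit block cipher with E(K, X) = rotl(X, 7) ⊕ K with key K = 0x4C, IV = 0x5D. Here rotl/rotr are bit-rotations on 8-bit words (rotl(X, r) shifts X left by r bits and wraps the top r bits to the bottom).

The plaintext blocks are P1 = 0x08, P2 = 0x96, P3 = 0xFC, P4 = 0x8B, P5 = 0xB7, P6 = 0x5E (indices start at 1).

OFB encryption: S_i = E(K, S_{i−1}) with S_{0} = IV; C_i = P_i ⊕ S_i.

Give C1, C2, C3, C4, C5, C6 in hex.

C1 = 0xEA, C2 = 0xAB, C3 = 0x2E, C4 = 0xAE, C5 = 0x69, C6 = 0x7D

C1: S = E(K, 0x5D) = 0xE2; 0x08 ⊕ 0xE2 = 0xEA.
C2: S = E(K, 0xE2) = 0x3D; 0x96 ⊕ 0x3D = 0xAB.
C3: S = E(K, 0x3D) = 0xD2; 0xFC ⊕ 0xD2 = 0x2E.
C4: S = E(K, 0xD2) = 0x25; 0x8B ⊕ 0x25 = 0xAE.
C5: S = E(K, 0x25) = 0xDE; 0xB7 ⊕ 0xDE = 0x69.
C6: S = E(K, 0xDE) = 0x23; 0x5E ⊕ 0x23 = 0x7D.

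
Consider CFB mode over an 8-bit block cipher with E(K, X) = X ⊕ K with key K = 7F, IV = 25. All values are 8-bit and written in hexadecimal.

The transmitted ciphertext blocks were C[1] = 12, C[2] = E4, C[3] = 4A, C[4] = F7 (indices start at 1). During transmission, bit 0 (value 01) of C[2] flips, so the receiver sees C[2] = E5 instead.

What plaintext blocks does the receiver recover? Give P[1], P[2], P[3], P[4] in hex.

CFB decryption: P_i = C_i ⊕ E(K, C_{i−1}), with C_{0} = IV.
Only C[2] changed, to E5. In CFB, a change in C_i flips the same bit in P_i and garbles P_{i+1}. Decrypting the received ciphertext:
P[1]: E(K, 25) = 5A; 12 ⊕ 5A = 48.
P[2]: E(K, 12) = 6D; E5 ⊕ 6D = 88.
P[3]: E(K, E5) = 9A; 4A ⊕ 9A = D0.
P[4]: E(K, 4A) = 35; F7 ⊕ 35 = C2.
Blocks that differ from the original plaintext: P[2], P[3].

P[1] = 48, P[2] = 88, P[3] = D0, P[4] = C2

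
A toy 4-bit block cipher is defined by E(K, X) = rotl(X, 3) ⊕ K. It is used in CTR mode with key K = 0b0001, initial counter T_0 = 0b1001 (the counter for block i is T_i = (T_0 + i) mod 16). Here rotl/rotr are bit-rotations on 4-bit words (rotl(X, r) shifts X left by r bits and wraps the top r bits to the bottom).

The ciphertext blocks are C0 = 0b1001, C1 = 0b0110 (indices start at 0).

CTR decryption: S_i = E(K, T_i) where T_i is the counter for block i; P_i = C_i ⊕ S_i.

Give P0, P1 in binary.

P0: T = 0b1001, S = E(K, T) = 0b1101; 0b1001 ⊕ 0b1101 = 0b0100.
P1: T = 0b1010, S = E(K, T) = 0b0100; 0b0110 ⊕ 0b0100 = 0b0010.

P0 = 0b0100, P1 = 0b0010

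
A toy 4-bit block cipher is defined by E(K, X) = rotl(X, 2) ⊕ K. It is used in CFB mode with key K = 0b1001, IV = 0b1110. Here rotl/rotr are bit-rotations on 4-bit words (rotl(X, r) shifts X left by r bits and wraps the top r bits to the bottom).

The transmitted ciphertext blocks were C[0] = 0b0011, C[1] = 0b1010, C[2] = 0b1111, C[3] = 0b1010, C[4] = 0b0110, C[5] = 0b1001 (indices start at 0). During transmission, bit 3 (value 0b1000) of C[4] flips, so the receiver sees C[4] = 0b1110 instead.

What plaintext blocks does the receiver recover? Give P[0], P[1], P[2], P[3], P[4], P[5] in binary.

P[0] = 0b0001, P[1] = 0b1111, P[2] = 0b1100, P[3] = 0b1100, P[4] = 0b1101, P[5] = 0b1011

CFB decryption: P_i = C_i ⊕ E(K, C_{i−1}), with C_{−1} = IV.
Only C[4] changed, to 0b1110. In CFB, a change in C_i flips the same bit in P_i and garbles P_{i+1}. Decrypting the received ciphertext:
P[0]: E(K, 0b1110) = 0b0010; 0b0011 ⊕ 0b0010 = 0b0001.
P[1]: E(K, 0b0011) = 0b0101; 0b1010 ⊕ 0b0101 = 0b1111.
P[2]: E(K, 0b1010) = 0b0011; 0b1111 ⊕ 0b0011 = 0b1100.
P[3]: E(K, 0b1111) = 0b0110; 0b1010 ⊕ 0b0110 = 0b1100.
P[4]: E(K, 0b1010) = 0b0011; 0b1110 ⊕ 0b0011 = 0b1101.
P[5]: E(K, 0b1110) = 0b0010; 0b1001 ⊕ 0b0010 = 0b1011.
Blocks that differ from the original plaintext: P[4], P[5].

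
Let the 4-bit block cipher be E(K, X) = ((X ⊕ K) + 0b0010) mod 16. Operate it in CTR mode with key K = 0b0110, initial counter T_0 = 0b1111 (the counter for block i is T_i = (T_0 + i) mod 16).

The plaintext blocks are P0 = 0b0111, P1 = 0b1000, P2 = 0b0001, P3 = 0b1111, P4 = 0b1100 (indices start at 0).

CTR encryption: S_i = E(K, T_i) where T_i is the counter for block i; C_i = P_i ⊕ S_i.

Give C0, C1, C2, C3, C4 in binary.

C0 = 0b1100, C1 = 0b0000, C2 = 0b1000, C3 = 0b1001, C4 = 0b1011

C0: T = 0b1111, S = E(K, T) = 0b1011; 0b0111 ⊕ 0b1011 = 0b1100.
C1: T = 0b0000, S = E(K, T) = 0b1000; 0b1000 ⊕ 0b1000 = 0b0000.
C2: T = 0b0001, S = E(K, T) = 0b1001; 0b0001 ⊕ 0b1001 = 0b1000.
C3: T = 0b0010, S = E(K, T) = 0b0110; 0b1111 ⊕ 0b0110 = 0b1001.
C4: T = 0b0011, S = E(K, T) = 0b0111; 0b1100 ⊕ 0b0111 = 0b1011.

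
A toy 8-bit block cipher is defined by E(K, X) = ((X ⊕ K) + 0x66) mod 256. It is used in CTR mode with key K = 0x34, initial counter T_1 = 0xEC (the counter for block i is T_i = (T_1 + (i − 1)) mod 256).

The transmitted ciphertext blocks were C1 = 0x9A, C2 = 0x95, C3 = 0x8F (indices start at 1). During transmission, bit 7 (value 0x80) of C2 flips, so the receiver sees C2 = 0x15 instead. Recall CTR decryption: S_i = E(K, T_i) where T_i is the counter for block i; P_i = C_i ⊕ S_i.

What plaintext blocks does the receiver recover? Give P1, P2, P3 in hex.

Only C2 changed, to 0x15. In CTR, a change in C_i flips the same bit in P_i only; the keystream is unaffected. Decrypting the received ciphertext:
P1: T = 0xEC, S = E(K, T) = 0x3E; 0x9A ⊕ 0x3E = 0xA4.
P2: T = 0xED, S = E(K, T) = 0x3F; 0x15 ⊕ 0x3F = 0x2A.
P3: T = 0xEE, S = E(K, T) = 0x40; 0x8F ⊕ 0x40 = 0xCF.
Blocks that differ from the original plaintext: P2.

P1 = 0xA4, P2 = 0x2A, P3 = 0xCF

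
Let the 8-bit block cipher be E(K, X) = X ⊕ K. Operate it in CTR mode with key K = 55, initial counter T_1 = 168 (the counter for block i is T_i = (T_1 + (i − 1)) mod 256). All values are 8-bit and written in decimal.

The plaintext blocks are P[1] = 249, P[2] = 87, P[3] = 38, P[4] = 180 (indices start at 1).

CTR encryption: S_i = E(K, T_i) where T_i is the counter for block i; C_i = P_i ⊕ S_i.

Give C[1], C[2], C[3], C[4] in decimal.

C[1] = 102, C[2] = 201, C[3] = 187, C[4] = 40

C[1]: T = 168, S = E(K, T) = 159; 249 ⊕ 159 = 102.
C[2]: T = 169, S = E(K, T) = 158; 87 ⊕ 158 = 201.
C[3]: T = 170, S = E(K, T) = 157; 38 ⊕ 157 = 187.
C[4]: T = 171, S = E(K, T) = 156; 180 ⊕ 156 = 40.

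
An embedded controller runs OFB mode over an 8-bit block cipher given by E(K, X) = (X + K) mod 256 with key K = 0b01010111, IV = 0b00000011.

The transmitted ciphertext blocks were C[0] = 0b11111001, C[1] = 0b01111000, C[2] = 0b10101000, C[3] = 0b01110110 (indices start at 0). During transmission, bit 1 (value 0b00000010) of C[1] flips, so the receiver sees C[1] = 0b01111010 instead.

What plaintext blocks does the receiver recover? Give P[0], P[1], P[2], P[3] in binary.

OFB decryption: S_i = E(K, S_{i−1}) with S_{−1} = IV; P_i = C_i ⊕ S_i.
Only C[1] changed, to 0b01111010. In OFB, a change in C_i flips the same bit in P_i only; the keystream is unaffected. Decrypting the received ciphertext:
P[0]: S = E(K, 0b00000011) = 0b01011010; 0b11111001 ⊕ 0b01011010 = 0b10100011.
P[1]: S = E(K, 0b01011010) = 0b10110001; 0b01111010 ⊕ 0b10110001 = 0b11001011.
P[2]: S = E(K, 0b10110001) = 0b00001000; 0b10101000 ⊕ 0b00001000 = 0b10100000.
P[3]: S = E(K, 0b00001000) = 0b01011111; 0b01110110 ⊕ 0b01011111 = 0b00101001.
Blocks that differ from the original plaintext: P[1].

P[0] = 0b10100011, P[1] = 0b11001011, P[2] = 0b10100000, P[3] = 0b00101001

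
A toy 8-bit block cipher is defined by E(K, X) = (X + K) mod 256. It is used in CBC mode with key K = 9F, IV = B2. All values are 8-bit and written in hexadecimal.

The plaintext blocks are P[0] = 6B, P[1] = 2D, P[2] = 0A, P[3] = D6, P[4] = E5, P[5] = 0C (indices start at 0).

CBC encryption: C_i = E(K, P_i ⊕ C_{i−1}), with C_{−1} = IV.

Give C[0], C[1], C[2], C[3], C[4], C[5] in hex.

C[0]: P[0] ⊕ B2 = D9; E(K, D9) = 78.
C[1]: P[1] ⊕ 78 = 55; E(K, 55) = F4.
C[2]: P[2] ⊕ F4 = FE; E(K, FE) = 9D.
C[3]: P[3] ⊕ 9D = 4B; E(K, 4B) = EA.
C[4]: P[4] ⊕ EA = 0F; E(K, 0F) = AE.
C[5]: P[5] ⊕ AE = A2; E(K, A2) = 41.

C[0] = 78, C[1] = F4, C[2] = 9D, C[3] = EA, C[4] = AE, C[5] = 41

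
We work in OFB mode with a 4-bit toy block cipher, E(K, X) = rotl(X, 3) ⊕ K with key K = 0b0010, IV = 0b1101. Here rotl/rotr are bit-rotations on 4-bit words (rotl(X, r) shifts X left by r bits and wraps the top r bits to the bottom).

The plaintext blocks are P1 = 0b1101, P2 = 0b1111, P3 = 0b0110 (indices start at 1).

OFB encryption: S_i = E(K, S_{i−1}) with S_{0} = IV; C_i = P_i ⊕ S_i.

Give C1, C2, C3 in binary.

C1 = 0b0001, C2 = 0b1011, C3 = 0b0110

C1: S = E(K, 0b1101) = 0b1100; 0b1101 ⊕ 0b1100 = 0b0001.
C2: S = E(K, 0b1100) = 0b0100; 0b1111 ⊕ 0b0100 = 0b1011.
C3: S = E(K, 0b0100) = 0b0000; 0b0110 ⊕ 0b0000 = 0b0110.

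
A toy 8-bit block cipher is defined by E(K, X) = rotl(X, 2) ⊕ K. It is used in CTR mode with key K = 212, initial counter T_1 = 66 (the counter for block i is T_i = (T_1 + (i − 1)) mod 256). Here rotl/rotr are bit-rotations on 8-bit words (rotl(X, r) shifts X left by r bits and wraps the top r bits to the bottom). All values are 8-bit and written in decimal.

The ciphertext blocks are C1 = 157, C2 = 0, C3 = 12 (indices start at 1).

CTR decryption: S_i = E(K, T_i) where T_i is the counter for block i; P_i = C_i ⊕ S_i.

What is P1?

P1 = 64

P1: T = 66, S = E(K, T) = 221; 157 ⊕ 221 = 64.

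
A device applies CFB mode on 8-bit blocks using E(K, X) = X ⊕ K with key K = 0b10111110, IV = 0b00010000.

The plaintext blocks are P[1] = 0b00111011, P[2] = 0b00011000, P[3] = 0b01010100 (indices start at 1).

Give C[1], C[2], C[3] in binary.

CFB encryption: C_i = P_i ⊕ E(K, C_{i−1}), with C_{0} = IV.
C[1]: E(K, 0b00010000) = 0b10101110; 0b00111011 ⊕ 0b10101110 = 0b10010101.
C[2]: E(K, 0b10010101) = 0b00101011; 0b00011000 ⊕ 0b00101011 = 0b00110011.
C[3]: E(K, 0b00110011) = 0b10001101; 0b01010100 ⊕ 0b10001101 = 0b11011001.

C[1] = 0b10010101, C[2] = 0b00110011, C[3] = 0b11011001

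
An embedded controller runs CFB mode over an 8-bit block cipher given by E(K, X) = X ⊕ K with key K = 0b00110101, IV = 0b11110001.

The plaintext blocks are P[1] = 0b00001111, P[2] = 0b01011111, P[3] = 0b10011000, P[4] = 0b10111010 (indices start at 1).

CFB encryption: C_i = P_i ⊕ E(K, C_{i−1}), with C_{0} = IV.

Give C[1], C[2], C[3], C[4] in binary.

C[1] = 0b11001011, C[2] = 0b10100001, C[3] = 0b00001100, C[4] = 0b10000011

C[1]: E(K, 0b11110001) = 0b11000100; 0b00001111 ⊕ 0b11000100 = 0b11001011.
C[2]: E(K, 0b11001011) = 0b11111110; 0b01011111 ⊕ 0b11111110 = 0b10100001.
C[3]: E(K, 0b10100001) = 0b10010100; 0b10011000 ⊕ 0b10010100 = 0b00001100.
C[4]: E(K, 0b00001100) = 0b00111001; 0b10111010 ⊕ 0b00111001 = 0b10000011.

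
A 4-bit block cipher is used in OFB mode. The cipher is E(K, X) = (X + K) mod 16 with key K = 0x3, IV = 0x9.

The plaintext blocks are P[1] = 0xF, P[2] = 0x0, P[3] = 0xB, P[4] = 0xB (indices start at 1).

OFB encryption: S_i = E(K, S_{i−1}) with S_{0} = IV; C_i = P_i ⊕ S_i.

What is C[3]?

C[3] = 0x9

C[1]: S = E(K, 0x9) = 0xC; 0xF ⊕ 0xC = 0x3.
C[2]: S = E(K, 0xC) = 0xF; 0x0 ⊕ 0xF = 0xF.
C[3]: S = E(K, 0xF) = 0x2; 0xB ⊕ 0x2 = 0x9.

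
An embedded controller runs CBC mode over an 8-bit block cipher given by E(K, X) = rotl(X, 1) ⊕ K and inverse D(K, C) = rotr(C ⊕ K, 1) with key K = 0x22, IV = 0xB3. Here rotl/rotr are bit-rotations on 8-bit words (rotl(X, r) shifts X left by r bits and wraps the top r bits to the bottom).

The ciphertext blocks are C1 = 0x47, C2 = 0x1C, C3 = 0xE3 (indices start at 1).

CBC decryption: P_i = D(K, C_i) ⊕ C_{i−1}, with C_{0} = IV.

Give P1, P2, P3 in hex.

P1 = 0x01, P2 = 0x58, P3 = 0xFC

P1: D(K, 0x47) = 0xB2; 0xB2 ⊕ 0xB3 = 0x01.
P2: D(K, 0x1C) = 0x1F; 0x1F ⊕ 0x47 = 0x58.
P3: D(K, 0xE3) = 0xE0; 0xE0 ⊕ 0x1C = 0xFC.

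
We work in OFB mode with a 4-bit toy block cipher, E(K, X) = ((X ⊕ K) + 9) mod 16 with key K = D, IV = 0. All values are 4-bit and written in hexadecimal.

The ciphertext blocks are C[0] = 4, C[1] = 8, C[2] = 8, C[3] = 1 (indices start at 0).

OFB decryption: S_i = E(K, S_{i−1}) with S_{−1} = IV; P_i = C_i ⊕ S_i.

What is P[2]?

P[2] = A

P[0]: S = E(K, 0) = 6; 4 ⊕ 6 = 2.
P[1]: S = E(K, 6) = 4; 8 ⊕ 4 = C.
P[2]: S = E(K, 4) = 2; 8 ⊕ 2 = A.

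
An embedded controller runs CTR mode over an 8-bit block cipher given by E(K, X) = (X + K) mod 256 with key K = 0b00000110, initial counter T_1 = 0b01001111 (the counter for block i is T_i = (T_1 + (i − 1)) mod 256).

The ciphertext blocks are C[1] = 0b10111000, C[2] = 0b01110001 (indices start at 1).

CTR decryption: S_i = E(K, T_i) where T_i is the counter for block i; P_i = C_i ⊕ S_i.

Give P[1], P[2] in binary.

P[1] = 0b11101101, P[2] = 0b00100111

P[1]: T = 0b01001111, S = E(K, T) = 0b01010101; 0b10111000 ⊕ 0b01010101 = 0b11101101.
P[2]: T = 0b01010000, S = E(K, T) = 0b01010110; 0b01110001 ⊕ 0b01010110 = 0b00100111.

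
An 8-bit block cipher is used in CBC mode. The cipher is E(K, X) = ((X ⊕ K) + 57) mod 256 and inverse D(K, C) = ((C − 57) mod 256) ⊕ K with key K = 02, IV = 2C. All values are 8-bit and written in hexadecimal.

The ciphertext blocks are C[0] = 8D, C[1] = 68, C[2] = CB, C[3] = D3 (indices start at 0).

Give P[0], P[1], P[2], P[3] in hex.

P[0] = 18, P[1] = 9E, P[2] = 1E, P[3] = B5

CBC decryption: P_i = D(K, C_i) ⊕ C_{i−1}, with C_{−1} = IV.
P[0]: D(K, 8D) = 34; 34 ⊕ 2C = 18.
P[1]: D(K, 68) = 13; 13 ⊕ 8D = 9E.
P[2]: D(K, CB) = 76; 76 ⊕ 68 = 1E.
P[3]: D(K, D3) = 7E; 7E ⊕ CB = B5.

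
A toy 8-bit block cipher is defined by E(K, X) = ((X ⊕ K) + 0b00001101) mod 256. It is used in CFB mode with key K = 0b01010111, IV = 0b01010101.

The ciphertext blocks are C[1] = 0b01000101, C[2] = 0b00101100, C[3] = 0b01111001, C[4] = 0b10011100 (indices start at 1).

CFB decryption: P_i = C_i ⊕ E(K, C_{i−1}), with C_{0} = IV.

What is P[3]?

P[3]: E(K, 0b00101100) = 0b10001000; 0b01111001 ⊕ 0b10001000 = 0b11110001.

P[3] = 0b11110001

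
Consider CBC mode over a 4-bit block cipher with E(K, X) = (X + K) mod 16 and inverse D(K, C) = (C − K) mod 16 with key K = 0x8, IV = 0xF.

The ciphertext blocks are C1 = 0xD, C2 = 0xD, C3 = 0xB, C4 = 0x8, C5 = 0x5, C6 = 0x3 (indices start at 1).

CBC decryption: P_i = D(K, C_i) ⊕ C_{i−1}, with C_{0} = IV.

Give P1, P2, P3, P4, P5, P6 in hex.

P1 = 0xA, P2 = 0x8, P3 = 0xE, P4 = 0xB, P5 = 0x5, P6 = 0xE

P1: D(K, 0xD) = 0x5; 0x5 ⊕ 0xF = 0xA.
P2: D(K, 0xD) = 0x5; 0x5 ⊕ 0xD = 0x8.
P3: D(K, 0xB) = 0x3; 0x3 ⊕ 0xD = 0xE.
P4: D(K, 0x8) = 0x0; 0x0 ⊕ 0xB = 0xB.
P5: D(K, 0x5) = 0xD; 0xD ⊕ 0x8 = 0x5.
P6: D(K, 0x3) = 0xB; 0xB ⊕ 0x5 = 0xE.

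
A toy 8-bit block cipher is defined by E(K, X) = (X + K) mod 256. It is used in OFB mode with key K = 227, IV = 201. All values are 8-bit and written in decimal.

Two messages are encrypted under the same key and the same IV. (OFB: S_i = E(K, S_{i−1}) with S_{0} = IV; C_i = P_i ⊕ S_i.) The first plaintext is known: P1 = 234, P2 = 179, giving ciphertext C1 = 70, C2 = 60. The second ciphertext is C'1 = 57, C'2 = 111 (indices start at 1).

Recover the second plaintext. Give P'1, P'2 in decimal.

In OFB with a reused IV, both messages share the same keystream S_i, so C_i ⊕ C'_i = P_i ⊕ P'_i and thus P'_i = P_i ⊕ C_i ⊕ C'_i.
P'1: 234 ⊕ 70 ⊕ 57 = 149.
P'2: 179 ⊕ 60 ⊕ 111 = 224.

P'1 = 149, P'2 = 224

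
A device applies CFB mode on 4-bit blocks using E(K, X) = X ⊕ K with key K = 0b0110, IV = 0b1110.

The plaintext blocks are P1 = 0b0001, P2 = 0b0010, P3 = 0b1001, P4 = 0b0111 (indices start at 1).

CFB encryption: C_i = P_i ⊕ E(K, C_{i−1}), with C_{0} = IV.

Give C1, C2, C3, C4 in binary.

C1 = 0b1001, C2 = 0b1101, C3 = 0b0010, C4 = 0b0011

C1: E(K, 0b1110) = 0b1000; 0b0001 ⊕ 0b1000 = 0b1001.
C2: E(K, 0b1001) = 0b1111; 0b0010 ⊕ 0b1111 = 0b1101.
C3: E(K, 0b1101) = 0b1011; 0b1001 ⊕ 0b1011 = 0b0010.
C4: E(K, 0b0010) = 0b0100; 0b0111 ⊕ 0b0100 = 0b0011.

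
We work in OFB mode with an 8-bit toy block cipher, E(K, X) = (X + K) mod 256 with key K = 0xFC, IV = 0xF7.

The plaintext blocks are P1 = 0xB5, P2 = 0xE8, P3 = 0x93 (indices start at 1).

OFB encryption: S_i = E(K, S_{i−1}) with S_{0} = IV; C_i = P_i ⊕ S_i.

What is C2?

C1: S = E(K, 0xF7) = 0xF3; 0xB5 ⊕ 0xF3 = 0x46.
C2: S = E(K, 0xF3) = 0xEF; 0xE8 ⊕ 0xEF = 0x07.

C2 = 0x07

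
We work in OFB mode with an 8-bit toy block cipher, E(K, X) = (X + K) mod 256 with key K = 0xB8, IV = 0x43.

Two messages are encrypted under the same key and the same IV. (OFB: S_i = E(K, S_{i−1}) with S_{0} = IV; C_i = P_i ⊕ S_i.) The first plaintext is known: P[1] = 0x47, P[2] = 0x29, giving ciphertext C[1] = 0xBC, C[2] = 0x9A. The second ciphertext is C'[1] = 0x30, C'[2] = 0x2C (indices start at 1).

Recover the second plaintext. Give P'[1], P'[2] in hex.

P'[1] = 0xCB, P'[2] = 0x9F

In OFB with a reused IV, both messages share the same keystream S_i, so C_i ⊕ C'_i = P_i ⊕ P'_i and thus P'_i = P_i ⊕ C_i ⊕ C'_i.
P'[1]: 0x47 ⊕ 0xBC ⊕ 0x30 = 0xCB.
P'[2]: 0x29 ⊕ 0x9A ⊕ 0x2C = 0x9F.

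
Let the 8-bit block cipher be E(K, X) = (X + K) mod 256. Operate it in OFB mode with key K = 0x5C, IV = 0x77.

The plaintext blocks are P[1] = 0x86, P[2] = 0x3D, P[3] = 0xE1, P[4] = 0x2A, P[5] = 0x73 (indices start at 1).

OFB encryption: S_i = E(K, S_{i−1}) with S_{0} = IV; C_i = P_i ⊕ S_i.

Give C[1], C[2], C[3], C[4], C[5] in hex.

C[1] = 0x55, C[2] = 0x12, C[3] = 0x6A, C[4] = 0xCD, C[5] = 0x30

C[1]: S = E(K, 0x77) = 0xD3; 0x86 ⊕ 0xD3 = 0x55.
C[2]: S = E(K, 0xD3) = 0x2F; 0x3D ⊕ 0x2F = 0x12.
C[3]: S = E(K, 0x2F) = 0x8B; 0xE1 ⊕ 0x8B = 0x6A.
C[4]: S = E(K, 0x8B) = 0xE7; 0x2A ⊕ 0xE7 = 0xCD.
C[5]: S = E(K, 0xE7) = 0x43; 0x73 ⊕ 0x43 = 0x30.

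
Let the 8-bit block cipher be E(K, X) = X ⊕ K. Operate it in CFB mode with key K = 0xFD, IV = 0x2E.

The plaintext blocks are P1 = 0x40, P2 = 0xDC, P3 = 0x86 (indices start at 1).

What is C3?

CFB encryption: C_i = P_i ⊕ E(K, C_{i−1}), with C_{0} = IV.
C1: E(K, 0x2E) = 0xD3; 0x40 ⊕ 0xD3 = 0x93.
C2: E(K, 0x93) = 0x6E; 0xDC ⊕ 0x6E = 0xB2.
C3: E(K, 0xB2) = 0x4F; 0x86 ⊕ 0x4F = 0xC9.

C3 = 0xC9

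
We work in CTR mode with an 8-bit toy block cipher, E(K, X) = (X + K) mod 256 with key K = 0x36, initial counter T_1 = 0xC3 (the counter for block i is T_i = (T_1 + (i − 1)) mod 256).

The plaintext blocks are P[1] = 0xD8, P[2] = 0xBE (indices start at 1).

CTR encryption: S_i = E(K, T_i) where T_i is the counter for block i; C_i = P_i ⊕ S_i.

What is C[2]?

C[2] = 0x44

C[1]: T = 0xC3, S = E(K, T) = 0xF9; 0xD8 ⊕ 0xF9 = 0x21.
C[2]: T = 0xC4, S = E(K, T) = 0xFA; 0xBE ⊕ 0xFA = 0x44.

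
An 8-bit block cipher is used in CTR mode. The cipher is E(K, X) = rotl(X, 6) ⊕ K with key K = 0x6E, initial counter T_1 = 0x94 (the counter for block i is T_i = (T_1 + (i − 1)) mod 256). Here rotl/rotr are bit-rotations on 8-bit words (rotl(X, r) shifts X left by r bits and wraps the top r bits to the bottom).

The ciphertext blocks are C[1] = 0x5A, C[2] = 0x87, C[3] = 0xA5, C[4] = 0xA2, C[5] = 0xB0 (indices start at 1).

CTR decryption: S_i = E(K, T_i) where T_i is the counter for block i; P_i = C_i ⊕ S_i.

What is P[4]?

P[4] = 0x29

P[4]: T = 0x97, S = E(K, T) = 0x8B; 0xA2 ⊕ 0x8B = 0x29.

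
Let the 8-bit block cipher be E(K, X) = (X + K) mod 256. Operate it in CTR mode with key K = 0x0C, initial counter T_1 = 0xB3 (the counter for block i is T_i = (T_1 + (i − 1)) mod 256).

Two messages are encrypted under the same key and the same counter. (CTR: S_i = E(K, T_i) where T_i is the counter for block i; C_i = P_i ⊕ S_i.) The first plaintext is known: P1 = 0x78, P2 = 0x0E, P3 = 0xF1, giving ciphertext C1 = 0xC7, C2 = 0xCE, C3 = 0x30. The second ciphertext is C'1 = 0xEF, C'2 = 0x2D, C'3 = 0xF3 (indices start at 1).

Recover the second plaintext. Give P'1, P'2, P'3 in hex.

In CTR with a reused counter, both messages share the same keystream S_i, so C_i ⊕ C'_i = P_i ⊕ P'_i and thus P'_i = P_i ⊕ C_i ⊕ C'_i.
P'1: 0x78 ⊕ 0xC7 ⊕ 0xEF = 0x50.
P'2: 0x0E ⊕ 0xCE ⊕ 0x2D = 0xED.
P'3: 0xF1 ⊕ 0x30 ⊕ 0xF3 = 0x32.

P'1 = 0x50, P'2 = 0xED, P'3 = 0x32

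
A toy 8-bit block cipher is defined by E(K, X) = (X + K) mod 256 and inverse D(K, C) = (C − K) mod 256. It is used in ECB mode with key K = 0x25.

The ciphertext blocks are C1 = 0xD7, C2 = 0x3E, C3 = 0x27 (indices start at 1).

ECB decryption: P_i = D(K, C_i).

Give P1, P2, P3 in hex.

P1: D(K, 0xD7) = 0xB2.
P2: D(K, 0x3E) = 0x19.
P3: D(K, 0x27) = 0x02.

P1 = 0xB2, P2 = 0x19, P3 = 0x02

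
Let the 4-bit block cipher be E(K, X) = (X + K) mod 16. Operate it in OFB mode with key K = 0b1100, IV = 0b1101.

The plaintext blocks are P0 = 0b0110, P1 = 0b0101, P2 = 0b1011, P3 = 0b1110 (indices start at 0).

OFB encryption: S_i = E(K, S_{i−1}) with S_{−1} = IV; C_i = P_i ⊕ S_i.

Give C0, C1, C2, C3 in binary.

C0 = 0b1111, C1 = 0b0000, C2 = 0b1010, C3 = 0b0011

C0: S = E(K, 0b1101) = 0b1001; 0b0110 ⊕ 0b1001 = 0b1111.
C1: S = E(K, 0b1001) = 0b0101; 0b0101 ⊕ 0b0101 = 0b0000.
C2: S = E(K, 0b0101) = 0b0001; 0b1011 ⊕ 0b0001 = 0b1010.
C3: S = E(K, 0b0001) = 0b1101; 0b1110 ⊕ 0b1101 = 0b0011.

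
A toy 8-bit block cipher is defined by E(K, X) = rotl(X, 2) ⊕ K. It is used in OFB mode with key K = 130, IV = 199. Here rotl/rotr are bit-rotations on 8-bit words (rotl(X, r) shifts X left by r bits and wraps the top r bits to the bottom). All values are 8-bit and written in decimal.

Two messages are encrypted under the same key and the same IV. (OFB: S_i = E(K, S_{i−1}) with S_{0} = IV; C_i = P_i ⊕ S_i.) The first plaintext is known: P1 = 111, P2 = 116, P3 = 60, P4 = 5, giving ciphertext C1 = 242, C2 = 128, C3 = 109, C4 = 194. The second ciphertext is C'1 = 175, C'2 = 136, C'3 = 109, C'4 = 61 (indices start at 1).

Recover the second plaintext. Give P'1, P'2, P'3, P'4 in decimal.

P'1 = 50, P'2 = 124, P'3 = 60, P'4 = 250

In OFB with a reused IV, both messages share the same keystream S_i, so C_i ⊕ C'_i = P_i ⊕ P'_i and thus P'_i = P_i ⊕ C_i ⊕ C'_i.
P'1: 111 ⊕ 242 ⊕ 175 = 50.
P'2: 116 ⊕ 128 ⊕ 136 = 124.
P'3: 60 ⊕ 109 ⊕ 109 = 60.
P'4: 5 ⊕ 194 ⊕ 61 = 250.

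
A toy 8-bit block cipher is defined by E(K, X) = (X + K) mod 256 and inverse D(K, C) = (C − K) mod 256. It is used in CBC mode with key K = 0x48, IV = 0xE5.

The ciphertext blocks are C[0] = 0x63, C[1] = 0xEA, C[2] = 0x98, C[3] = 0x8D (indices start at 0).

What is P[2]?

CBC decryption: P_i = D(K, C_i) ⊕ C_{i−1}, with C_{−1} = IV.
P[2]: D(K, 0x98) = 0x50; 0x50 ⊕ 0xEA = 0xBA.

P[2] = 0xBA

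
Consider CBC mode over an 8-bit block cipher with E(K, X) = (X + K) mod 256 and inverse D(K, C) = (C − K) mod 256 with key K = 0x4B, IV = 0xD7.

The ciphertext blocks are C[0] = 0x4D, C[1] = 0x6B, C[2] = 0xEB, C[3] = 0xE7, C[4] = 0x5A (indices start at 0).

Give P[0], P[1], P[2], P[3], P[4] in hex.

CBC decryption: P_i = D(K, C_i) ⊕ C_{i−1}, with C_{−1} = IV.
P[0]: D(K, 0x4D) = 0x02; 0x02 ⊕ 0xD7 = 0xD5.
P[1]: D(K, 0x6B) = 0x20; 0x20 ⊕ 0x4D = 0x6D.
P[2]: D(K, 0xEB) = 0xA0; 0xA0 ⊕ 0x6B = 0xCB.
P[3]: D(K, 0xE7) = 0x9C; 0x9C ⊕ 0xEB = 0x77.
P[4]: D(K, 0x5A) = 0x0F; 0x0F ⊕ 0xE7 = 0xE8.

P[0] = 0xD5, P[1] = 0x6D, P[2] = 0xCB, P[3] = 0x77, P[4] = 0xE8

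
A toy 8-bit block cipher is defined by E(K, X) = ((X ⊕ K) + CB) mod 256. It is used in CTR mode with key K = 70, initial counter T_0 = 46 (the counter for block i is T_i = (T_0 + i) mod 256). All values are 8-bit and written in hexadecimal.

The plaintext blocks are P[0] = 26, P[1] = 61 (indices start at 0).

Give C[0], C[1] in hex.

C[0] = 27, C[1] = 63

CTR encryption: S_i = E(K, T_i) where T_i is the counter for block i; C_i = P_i ⊕ S_i.
C[0]: T = 46, S = E(K, T) = 01; 26 ⊕ 01 = 27.
C[1]: T = 47, S = E(K, T) = 02; 61 ⊕ 02 = 63.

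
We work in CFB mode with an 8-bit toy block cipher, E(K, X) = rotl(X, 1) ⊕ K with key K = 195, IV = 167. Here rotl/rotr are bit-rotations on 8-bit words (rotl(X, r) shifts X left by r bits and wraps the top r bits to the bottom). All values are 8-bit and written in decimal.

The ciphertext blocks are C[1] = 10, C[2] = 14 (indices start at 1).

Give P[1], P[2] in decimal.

P[1] = 134, P[2] = 217

CFB decryption: P_i = C_i ⊕ E(K, C_{i−1}), with C_{0} = IV.
P[1]: E(K, 167) = 140; 10 ⊕ 140 = 134.
P[2]: E(K, 10) = 215; 14 ⊕ 215 = 217.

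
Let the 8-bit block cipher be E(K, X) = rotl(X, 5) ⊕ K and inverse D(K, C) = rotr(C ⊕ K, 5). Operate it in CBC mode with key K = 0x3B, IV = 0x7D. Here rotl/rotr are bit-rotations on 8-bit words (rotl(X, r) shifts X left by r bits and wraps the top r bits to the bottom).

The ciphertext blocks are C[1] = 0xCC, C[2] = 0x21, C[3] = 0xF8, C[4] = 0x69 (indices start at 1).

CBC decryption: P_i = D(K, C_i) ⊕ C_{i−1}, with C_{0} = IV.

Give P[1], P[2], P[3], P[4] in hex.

P[1] = 0xC2, P[2] = 0x1C, P[3] = 0x3F, P[4] = 0x6A

P[1]: D(K, 0xCC) = 0xBF; 0xBF ⊕ 0x7D = 0xC2.
P[2]: D(K, 0x21) = 0xD0; 0xD0 ⊕ 0xCC = 0x1C.
P[3]: D(K, 0xF8) = 0x1E; 0x1E ⊕ 0x21 = 0x3F.
P[4]: D(K, 0x69) = 0x92; 0x92 ⊕ 0xF8 = 0x6A.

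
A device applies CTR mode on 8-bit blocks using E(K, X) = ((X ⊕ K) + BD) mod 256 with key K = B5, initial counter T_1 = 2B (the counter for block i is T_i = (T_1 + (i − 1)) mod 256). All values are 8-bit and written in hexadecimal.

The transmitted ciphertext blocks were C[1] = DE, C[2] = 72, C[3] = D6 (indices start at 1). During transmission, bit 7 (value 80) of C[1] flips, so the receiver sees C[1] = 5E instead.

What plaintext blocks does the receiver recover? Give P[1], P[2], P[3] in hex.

CTR decryption: S_i = E(K, T_i) where T_i is the counter for block i; P_i = C_i ⊕ S_i.
Only C[1] changed, to 5E. In CTR, a change in C_i flips the same bit in P_i only; the keystream is unaffected. Decrypting the received ciphertext:
P[1]: T = 2B, S = E(K, T) = 5B; 5E ⊕ 5B = 05.
P[2]: T = 2C, S = E(K, T) = 56; 72 ⊕ 56 = 24.
P[3]: T = 2D, S = E(K, T) = 55; D6 ⊕ 55 = 83.
Blocks that differ from the original plaintext: P[1].

P[1] = 05, P[2] = 24, P[3] = 83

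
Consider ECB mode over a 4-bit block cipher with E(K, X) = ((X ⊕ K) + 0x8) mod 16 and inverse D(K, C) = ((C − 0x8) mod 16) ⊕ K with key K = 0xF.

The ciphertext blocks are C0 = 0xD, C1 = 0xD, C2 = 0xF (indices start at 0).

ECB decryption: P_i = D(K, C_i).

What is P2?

P2: D(K, 0xF) = 0x8.

P2 = 0x8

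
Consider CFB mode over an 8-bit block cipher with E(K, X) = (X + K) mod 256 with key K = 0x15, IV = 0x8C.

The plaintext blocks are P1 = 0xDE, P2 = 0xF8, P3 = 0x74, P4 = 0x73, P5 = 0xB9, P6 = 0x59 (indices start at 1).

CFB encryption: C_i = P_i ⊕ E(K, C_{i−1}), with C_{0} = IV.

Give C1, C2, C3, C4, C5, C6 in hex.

C1 = 0x7F, C2 = 0x6C, C3 = 0xF5, C4 = 0x79, C5 = 0x37, C6 = 0x15

C1: E(K, 0x8C) = 0xA1; 0xDE ⊕ 0xA1 = 0x7F.
C2: E(K, 0x7F) = 0x94; 0xF8 ⊕ 0x94 = 0x6C.
C3: E(K, 0x6C) = 0x81; 0x74 ⊕ 0x81 = 0xF5.
C4: E(K, 0xF5) = 0x0A; 0x73 ⊕ 0x0A = 0x79.
C5: E(K, 0x79) = 0x8E; 0xB9 ⊕ 0x8E = 0x37.
C6: E(K, 0x37) = 0x4C; 0x59 ⊕ 0x4C = 0x15.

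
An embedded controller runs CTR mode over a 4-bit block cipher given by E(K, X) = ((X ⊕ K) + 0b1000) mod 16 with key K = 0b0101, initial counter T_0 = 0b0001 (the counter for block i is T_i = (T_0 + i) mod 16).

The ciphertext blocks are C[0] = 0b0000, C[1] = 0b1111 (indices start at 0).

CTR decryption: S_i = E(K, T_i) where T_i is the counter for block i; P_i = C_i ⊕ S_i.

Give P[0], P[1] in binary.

P[0] = 0b1100, P[1] = 0b0000

P[0]: T = 0b0001, S = E(K, T) = 0b1100; 0b0000 ⊕ 0b1100 = 0b1100.
P[1]: T = 0b0010, S = E(K, T) = 0b1111; 0b1111 ⊕ 0b1111 = 0b0000.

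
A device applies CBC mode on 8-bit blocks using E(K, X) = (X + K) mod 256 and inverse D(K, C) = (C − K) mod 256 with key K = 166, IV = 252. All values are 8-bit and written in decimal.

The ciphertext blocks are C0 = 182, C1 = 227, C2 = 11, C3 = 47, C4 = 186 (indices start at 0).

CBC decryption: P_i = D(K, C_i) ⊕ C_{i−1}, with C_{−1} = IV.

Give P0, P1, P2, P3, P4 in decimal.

P0: D(K, 182) = 16; 16 ⊕ 252 = 236.
P1: D(K, 227) = 61; 61 ⊕ 182 = 139.
P2: D(K, 11) = 101; 101 ⊕ 227 = 134.
P3: D(K, 47) = 137; 137 ⊕ 11 = 130.
P4: D(K, 186) = 20; 20 ⊕ 47 = 59.

P0 = 236, P1 = 139, P2 = 134, P3 = 130, P4 = 59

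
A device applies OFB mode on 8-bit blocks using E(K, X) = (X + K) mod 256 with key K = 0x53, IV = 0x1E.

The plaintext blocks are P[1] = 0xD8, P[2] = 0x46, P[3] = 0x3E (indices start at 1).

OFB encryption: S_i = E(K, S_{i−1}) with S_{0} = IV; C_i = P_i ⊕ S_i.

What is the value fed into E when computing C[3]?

0xC4

C[1]: S = E(K, 0x1E) = 0x71; 0xD8 ⊕ 0x71 = 0xA9.
C[2]: S = E(K, 0x71) = 0xC4; 0x46 ⊕ 0xC4 = 0x82.
C[3]: S = E(K, 0xC4) = 0x17; 0x3E ⊕ 0x17 = 0x29.
So the input to E for block [3] is 0xC4.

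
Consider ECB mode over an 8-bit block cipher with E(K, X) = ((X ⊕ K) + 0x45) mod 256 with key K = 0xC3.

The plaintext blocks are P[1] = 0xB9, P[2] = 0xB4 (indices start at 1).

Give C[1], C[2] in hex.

ECB encryption: C_i = E(K, P_i).
C[1]: E(K, 0xB9) = 0xBF.
C[2]: E(K, 0xB4) = 0xBC.

C[1] = 0xBF, C[2] = 0xBC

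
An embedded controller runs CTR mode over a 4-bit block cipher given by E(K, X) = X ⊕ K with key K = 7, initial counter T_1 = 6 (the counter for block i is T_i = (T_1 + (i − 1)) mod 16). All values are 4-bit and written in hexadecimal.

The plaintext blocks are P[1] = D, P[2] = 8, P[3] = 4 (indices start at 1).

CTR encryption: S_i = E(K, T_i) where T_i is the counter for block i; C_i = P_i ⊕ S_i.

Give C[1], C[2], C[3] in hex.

C[1]: T = 6, S = E(K, T) = 1; D ⊕ 1 = C.
C[2]: T = 7, S = E(K, T) = 0; 8 ⊕ 0 = 8.
C[3]: T = 8, S = E(K, T) = F; 4 ⊕ F = B.

C[1] = C, C[2] = 8, C[3] = B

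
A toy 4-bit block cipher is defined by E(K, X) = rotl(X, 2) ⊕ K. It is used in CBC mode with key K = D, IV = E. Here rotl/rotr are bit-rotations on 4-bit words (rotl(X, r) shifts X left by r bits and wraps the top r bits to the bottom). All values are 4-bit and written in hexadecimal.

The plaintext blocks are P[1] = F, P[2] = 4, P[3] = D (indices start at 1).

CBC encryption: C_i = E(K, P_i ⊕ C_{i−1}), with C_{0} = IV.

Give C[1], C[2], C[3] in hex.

C[1]: P[1] ⊕ E = 1; E(K, 1) = 9.
C[2]: P[2] ⊕ 9 = D; E(K, D) = A.
C[3]: P[3] ⊕ A = 7; E(K, 7) = 0.

C[1] = 9, C[2] = A, C[3] = 0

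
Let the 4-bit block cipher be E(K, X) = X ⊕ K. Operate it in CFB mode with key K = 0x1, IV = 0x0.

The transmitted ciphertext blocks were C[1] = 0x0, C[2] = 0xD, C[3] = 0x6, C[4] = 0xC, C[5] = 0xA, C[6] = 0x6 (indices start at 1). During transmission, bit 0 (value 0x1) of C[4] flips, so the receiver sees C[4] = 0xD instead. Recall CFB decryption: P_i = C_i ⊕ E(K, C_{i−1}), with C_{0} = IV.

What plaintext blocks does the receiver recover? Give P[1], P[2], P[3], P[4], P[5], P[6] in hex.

Only C[4] changed, to 0xD. In CFB, a change in C_i flips the same bit in P_i and garbles P_{i+1}. Decrypting the received ciphertext:
P[1]: E(K, 0x0) = 0x1; 0x0 ⊕ 0x1 = 0x1.
P[2]: E(K, 0x0) = 0x1; 0xD ⊕ 0x1 = 0xC.
P[3]: E(K, 0xD) = 0xC; 0x6 ⊕ 0xC = 0xA.
P[4]: E(K, 0x6) = 0x7; 0xD ⊕ 0x7 = 0xA.
P[5]: E(K, 0xD) = 0xC; 0xA ⊕ 0xC = 0x6.
P[6]: E(K, 0xA) = 0xB; 0x6 ⊕ 0xB = 0xD.
Blocks that differ from the original plaintext: P[4], P[5].

P[1] = 0x1, P[2] = 0xC, P[3] = 0xA, P[4] = 0xA, P[5] = 0x6, P[6] = 0xD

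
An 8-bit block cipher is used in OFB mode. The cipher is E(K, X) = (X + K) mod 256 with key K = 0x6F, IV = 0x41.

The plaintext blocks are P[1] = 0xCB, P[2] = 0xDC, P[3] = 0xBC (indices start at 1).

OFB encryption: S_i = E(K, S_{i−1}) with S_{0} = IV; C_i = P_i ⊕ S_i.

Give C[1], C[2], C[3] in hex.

C[1]: S = E(K, 0x41) = 0xB0; 0xCB ⊕ 0xB0 = 0x7B.
C[2]: S = E(K, 0xB0) = 0x1F; 0xDC ⊕ 0x1F = 0xC3.
C[3]: S = E(K, 0x1F) = 0x8E; 0xBC ⊕ 0x8E = 0x32.

C[1] = 0x7B, C[2] = 0xC3, C[3] = 0x32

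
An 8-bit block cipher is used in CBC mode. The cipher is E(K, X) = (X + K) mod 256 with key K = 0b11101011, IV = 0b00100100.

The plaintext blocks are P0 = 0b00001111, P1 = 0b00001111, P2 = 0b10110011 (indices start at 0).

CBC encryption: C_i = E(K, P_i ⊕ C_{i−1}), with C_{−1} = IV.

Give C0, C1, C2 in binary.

C0 = 0b00010110, C1 = 0b00000100, C2 = 0b10100010

C0: P0 ⊕ 0b00100100 = 0b00101011; E(K, 0b00101011) = 0b00010110.
C1: P1 ⊕ 0b00010110 = 0b00011001; E(K, 0b00011001) = 0b00000100.
C2: P2 ⊕ 0b00000100 = 0b10110111; E(K, 0b10110111) = 0b10100010.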